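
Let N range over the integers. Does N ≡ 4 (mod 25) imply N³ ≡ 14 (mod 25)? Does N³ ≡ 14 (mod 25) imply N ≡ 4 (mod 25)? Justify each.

The biconditional holds.

(→) Suppose N ≡ 4 (mod 25). Write N = 25j + 4. Then (25j + 4)³ = 15625j³ + 7500j² + 1200j + 64 = 25(625j³ + 300j² + 48j + 2) + 14, so N³ ≡ 14 (mod 25).

(←) Conversely, suppose N³ ≡ 14 (mod 25). The only residue r in {0, …, 24} with r³ ≡ 14 (mod 25) is r = 4, so N ≡ 4 (mod 25).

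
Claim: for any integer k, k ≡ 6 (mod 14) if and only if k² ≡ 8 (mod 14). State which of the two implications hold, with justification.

(→) Suppose k ≡ 6 (mod 14). Write k = 14j + 6. Then (14j + 6)² = 196j² + 168j + 36 = 14(14j² + 12j + 2) + 8, so k² ≡ 8 (mod 14).

(←) This fails: take k = 8. Then 8² = 64 ≡ 8 (mod 14), yet 8 ≡ 8 (mod 14), not 6.

Only the forward implication holds.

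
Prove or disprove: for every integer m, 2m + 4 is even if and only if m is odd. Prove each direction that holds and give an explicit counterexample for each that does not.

Only the reverse direction holds.

(→) This fails: take m = 0. Then 2m + 4 = 4, which is even, yet m = 0 is even, not odd.

(←) Suppose m is odd. Since 2 is even, 2m is even for every m, so 2m + 4 has the same parity as 4, which is even. Hence 2m + 4 is even.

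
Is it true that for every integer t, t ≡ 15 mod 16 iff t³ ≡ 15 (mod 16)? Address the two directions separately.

The biconditional holds.

Forward direction. Suppose t ≡ 15 mod 16. Write t = 16j + 15. Then (16j + 15)³ = 4096j³ + 11520j² + 10800j + 3375 = 16(256j³ + 720j² + 675j + 210) + 15, so t³ ≡ 15 (mod 16).

Converse. Suppose t³ ≡ 15 (mod 16). The only residue r in {0, …, 15} with r³ ≡ 15 (mod 16) is r = 15, so t ≡ 15 (mod 16).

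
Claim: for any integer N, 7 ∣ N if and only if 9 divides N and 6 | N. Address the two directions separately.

(⇒) fails and (⇐) fails.

(→) This fails: take N = 7. Certainly 7 ∣ 7, but 9 ∤ 7.

(←) This fails: take N = 18. Both 9 ∣ 18 and 6 ∣ 18, yet 18 is not a multiple of 7 (since 18 = 2·7 + 4), so 7 ∤ 18.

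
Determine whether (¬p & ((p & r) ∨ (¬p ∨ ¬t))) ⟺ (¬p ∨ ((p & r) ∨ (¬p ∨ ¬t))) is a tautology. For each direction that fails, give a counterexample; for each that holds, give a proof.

Only the forward implication holds.

[⇒] Assume the antecedent. If p is true, the antecedent cannot hold. If p is false, ¬p ∨ ((p & r) ∨ (¬p ∨ ¬t)) reduces to true regardless of the other variables. Either way ¬p ∨ ((p & r) ∨ (¬p ∨ ¬t)) holds.

[⇐] This fails. Under p = T, r = F, t = F, the left side is false but the right side is true.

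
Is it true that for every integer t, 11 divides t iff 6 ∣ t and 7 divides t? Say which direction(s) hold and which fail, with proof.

(⟹) This fails: take t = 11. Certainly 11 ∣ 11, but 6 ∤ 11.

(⟸) This fails: take t = 42. Both 6 ∣ 42 and 7 ∣ 42, yet 42 is not a multiple of 11 (since 42 = 3·11 + 9), so 11 ∤ 42.

(⇒) fails and (⇐) fails.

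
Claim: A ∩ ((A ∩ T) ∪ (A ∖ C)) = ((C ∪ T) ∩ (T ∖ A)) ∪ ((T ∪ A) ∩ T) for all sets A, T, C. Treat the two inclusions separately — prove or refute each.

(⟹) This inclusion fails. Take A = {1}, T = ∅, C = ∅; then 1 ∈ A ∩ ((A ∩ T) ∪ (A ∖ C)) but 1 ∉ ((C ∪ T) ∩ (T ∖ A)) ∪ ((T ∪ A) ∩ T).

(⟸) This inclusion fails. Take A = ∅, T = {1}, C = ∅; then 1 ∈ ((C ∪ T) ∩ (T ∖ A)) ∪ ((T ∪ A) ∩ T) but 1 ∉ A ∩ ((A ∩ T) ∪ (A ∖ C)).

Neither inclusion holds.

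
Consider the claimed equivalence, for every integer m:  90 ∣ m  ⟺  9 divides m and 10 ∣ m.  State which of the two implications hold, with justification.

Both directions hold.

(⟹) If 90 ∣ m, write m = 90q. Since 90 = 10·9, m = 9·(10q), so 9 ∣ m; and since 90 = 9·10, m = 10·(9q), so 10 ∣ m.

(⟸) Suppose 9 ∣ m and 10 ∣ m. Any common multiple of 9 and 10 is a multiple of their lcm; here gcd(9, 10) = 1, so lcm(9, 10) = 9·10 = 90, so 90 ∣ m.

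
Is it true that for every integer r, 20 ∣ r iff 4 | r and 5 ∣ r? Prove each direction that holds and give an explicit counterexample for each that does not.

(⇐) Suppose 4 ∣ r and 5 ∣ r. Any common multiple of 4 and 5 is a multiple of their lcm; here gcd(4, 5) = 1, so lcm(4, 5) = 4·5 = 20, so 20 ∣ r.

(⇒) If 20 ∣ r, write r = 20q. Since 20 = 5·4, r = 4·(5q), so 4 ∣ r; and since 20 = 4·5, r = 5·(4q), so 5 ∣ r.

Both directions hold.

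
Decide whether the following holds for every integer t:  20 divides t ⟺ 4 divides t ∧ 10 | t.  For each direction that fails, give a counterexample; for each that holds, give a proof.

(←) Suppose 4 ∣ t and 10 ∣ t. Any common multiple of 4 and 10 is a multiple of their lcm; here lcm(4, 10) = 4·10/gcd(4, 10) = 40/2 = 20, so 20 ∣ t.

(→) If 20 ∣ t, write t = 20q. Since 20 = 5·4, t = 4·(5q), so 4 ∣ t; and since 20 = 2·10, t = 10·(2q), so 10 ∣ t.

Both directions hold; the statement is true.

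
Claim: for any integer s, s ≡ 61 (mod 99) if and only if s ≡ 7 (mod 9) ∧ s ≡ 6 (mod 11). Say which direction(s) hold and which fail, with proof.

(⟹) Suppose s ≡ 61 (mod 99); write s = 99j + 61. Since 9 ∣ 99, reducing mod 9 gives s ≡ 61 ≡ 7 (mod 9); since 11 ∣ 99, reducing mod 11 gives s ≡ 61 ≡ 6 (mod 11).

(⟸) Conversely, if s ≡ 7 (mod 9) and s ≡ 6 (mod 11), then by the Chinese remainder theorem s ≡ 61 (mod 99). This is exactly s ≡ 61 (mod 99).

Both directions hold.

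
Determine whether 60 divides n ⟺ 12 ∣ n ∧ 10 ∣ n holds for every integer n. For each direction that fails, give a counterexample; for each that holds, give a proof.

Forward direction. If 60 ∣ n, write n = 60q. Since 60 = 5·12, n = 12·(5q), so 12 ∣ n; and since 60 = 6·10, n = 10·(6q), so 10 ∣ n.

Converse. Suppose 12 ∣ n and 10 ∣ n. Any common multiple of 12 and 10 is a multiple of their lcm; here lcm(12, 10) = 12·10/gcd(12, 10) = 120/2 = 60, so 60 ∣ n.

Both directions hold; the statement is true.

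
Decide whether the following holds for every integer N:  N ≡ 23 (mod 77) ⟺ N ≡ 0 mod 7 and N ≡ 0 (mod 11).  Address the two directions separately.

Both directions fail.

(⇒) This fails: N = 23 gives 23 ≡ 23 (mod 77) but 23 ≡ 2 (mod 7), so the conjunction on the right does not hold.

(⇐) This fails: N = 0 satisfies both congruences on the right (0 ≡ 0 mod 7 and 0 ≡ 0 mod 11) yet 0 ≡ 0 (mod 77), not 23.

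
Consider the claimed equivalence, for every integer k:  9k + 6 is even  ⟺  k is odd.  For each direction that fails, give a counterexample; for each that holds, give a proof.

Forward direction. This fails: k = 4 gives 9k + 6 = 42, which is even, but 4 is even, not odd.

Converse. This also fails: k = 5 is odd, but 9k + 6 = 51 is odd, not even.

(⇒) fails and (⇐) fails.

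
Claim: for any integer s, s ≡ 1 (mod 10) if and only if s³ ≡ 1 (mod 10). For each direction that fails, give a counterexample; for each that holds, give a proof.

(⟸) Suppose s³ ≡ 1 (mod 10). The only residue r in {0, …, 9} with r³ ≡ 1 (mod 10) is r = 1, so s ≡ 1 (mod 10).

(⟹) Suppose s ≡ 1 (mod 10). Write s = 10j + 1. Then (10j + 1)³ = 1000j³ + 300j² + 30j + 1 = 10(100j³ + 30j² + 3j) + 1, so s³ ≡ 1 (mod 10).

Both directions hold; the statement is true.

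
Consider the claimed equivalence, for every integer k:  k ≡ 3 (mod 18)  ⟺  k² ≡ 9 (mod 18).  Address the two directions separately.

Only the forward implication holds.

[⇐] This fails: take k = 9. Then 9² = 81 ≡ 9 (mod 18), yet 9 ≡ 9 (mod 18), not 3.

[⇒] Suppose k ≡ 3 (mod 18). Write k = 18j + 3. Then (18j + 3)² = 324j² + 108j + 9 = 18(18j² + 6j) + 9, so k² ≡ 9 (mod 18).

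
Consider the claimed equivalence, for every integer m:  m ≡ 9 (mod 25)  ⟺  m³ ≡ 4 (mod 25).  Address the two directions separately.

Both implications hold.

(⇒) Suppose m ≡ 9 (mod 25). Write m = 25j + 9. Then (25j + 9)³ = 15625j³ + 16875j² + 6075j + 729 = 25(625j³ + 675j² + 243j + 29) + 4, so m³ ≡ 4 (mod 25).

(⇐) Conversely, suppose m³ ≡ 4 (mod 25). The only residue r in {0, …, 24} with r³ ≡ 4 (mod 25) is r = 9, so m ≡ 9 (mod 25).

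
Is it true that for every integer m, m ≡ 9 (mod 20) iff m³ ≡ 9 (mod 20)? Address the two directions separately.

Converse. Suppose m³ ≡ 9 (mod 20). The only residue r in {0, …, 19} with r³ ≡ 9 (mod 20) is r = 9, so m ≡ 9 (mod 20).

Forward direction. Suppose m ≡ 9 (mod 20). Write m = 20j + 9. Then (20j + 9)³ = 8000j³ + 10800j² + 4860j + 729 = 20(400j³ + 540j² + 243j + 36) + 9, so m³ ≡ 9 (mod 20).

The biconditional holds.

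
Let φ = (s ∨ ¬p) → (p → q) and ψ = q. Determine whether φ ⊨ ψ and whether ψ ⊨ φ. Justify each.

The forward direction fails; the converse holds.

[⇒] This fails. Under p = F, s = F, q = F, the left side is true but the right side is false.

[⇐] Assume the antecedent. If p is true, the antecedent forces (p = T, s = F, q = T) or (p = T, s = T, q = T), and (s ∨ ¬p) → (p → q) holds there. If p is false, (s ∨ ¬p) → (p → q) reduces to true regardless of the other variables. Either way (s ∨ ¬p) → (p → q) holds.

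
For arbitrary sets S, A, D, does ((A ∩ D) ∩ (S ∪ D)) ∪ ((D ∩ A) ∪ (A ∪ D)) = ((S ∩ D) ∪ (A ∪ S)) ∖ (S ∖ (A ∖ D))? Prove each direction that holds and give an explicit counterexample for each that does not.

Forward inclusion. This inclusion fails. Take S = ∅, A = ∅, D = {1}; then 1 ∈ ((A ∩ D) ∩ (S ∪ D)) ∪ ((D ∩ A) ∪ (A ∪ D)) but 1 ∉ ((S ∩ D) ∪ (A ∪ S)) ∖ (S ∖ (A ∖ D)).

Reverse inclusion. Let x ∈ ((S ∩ D) ∪ (A ∪ S)) ∖ (S ∖ (A ∖ D)). Then either x ∈ A and x ∉ S, D; or x ∈ S ∩ A and x ∉ D; or x ∈ A ∩ D and x ∉ S. In each case x ∈ ((A ∩ D) ∩ (S ∪ D)) ∪ ((D ∩ A) ∪ (A ∪ D)), so ((S ∩ D) ∪ (A ∪ S)) ∖ (S ∖ (A ∖ D)) ⊆ ((A ∩ D) ∩ (S ∪ D)) ∪ ((D ∩ A) ∪ (A ∪ D)).

(⊆) fails; (⊇) holds.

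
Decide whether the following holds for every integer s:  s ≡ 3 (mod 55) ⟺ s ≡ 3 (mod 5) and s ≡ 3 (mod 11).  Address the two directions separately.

Equivalent; both directions hold.

(→) Suppose s ≡ 3 (mod 55); write s = 55j + 3. Since 5 ∣ 55, reducing mod 5 gives s ≡ 3 (mod 5); since 11 ∣ 55, reducing mod 11 gives s ≡ 3 (mod 11).

(←) Conversely, if s ≡ 3 (mod 5) and s ≡ 3 (mod 11), then by the Chinese remainder theorem s ≡ 3 (mod 55). This is exactly s ≡ 3 (mod 55).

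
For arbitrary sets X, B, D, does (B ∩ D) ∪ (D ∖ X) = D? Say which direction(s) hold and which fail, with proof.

The sets are not equal: only the forward inclusion holds.

Forward inclusion. Let x ∈ (B ∩ D) ∪ (D ∖ X). Then either x ∈ D and x ∉ X, B; or x ∈ B ∩ D and x ∉ X; or x ∈ X ∩ B ∩ D. In each case x ∈ D, so (B ∩ D) ∪ (D ∖ X) ⊆ D.

Reverse inclusion. This inclusion fails. Take X = {1}, B = ∅, D = {1}; then 1 ∈ D but 1 ∉ (B ∩ D) ∪ (D ∖ X).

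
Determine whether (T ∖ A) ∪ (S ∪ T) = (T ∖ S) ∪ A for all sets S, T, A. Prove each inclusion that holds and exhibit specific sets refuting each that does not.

(⊆) fails and (⊇) fails.

(⟹) This inclusion fails. Take S = {1}, T = ∅, A = ∅; then 1 ∈ (T ∖ A) ∪ (S ∪ T) but 1 ∉ (T ∖ S) ∪ A.

(⟸) This inclusion fails. Take S = ∅, T = ∅, A = {1}; then 1 ∈ (T ∖ S) ∪ A but 1 ∉ (T ∖ A) ∪ (S ∪ T).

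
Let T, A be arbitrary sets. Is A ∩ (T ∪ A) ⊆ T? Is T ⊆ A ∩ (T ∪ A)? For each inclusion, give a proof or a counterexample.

Both inclusions fail.

(⊆) This inclusion fails. Take T = ∅, A = {1}; then 1 ∈ A ∩ (T ∪ A) but 1 ∉ T.

(⊇) This inclusion fails. Take T = {1}, A = ∅; then 1 ∈ T but 1 ∉ A ∩ (T ∪ A).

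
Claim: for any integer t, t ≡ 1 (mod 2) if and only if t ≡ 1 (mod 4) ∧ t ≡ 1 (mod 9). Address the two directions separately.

(⇒) fails; (⇐) holds.

(←) If t ≡ 1 (mod 4) and t ≡ 1 (mod 9), then by the Chinese remainder theorem t ≡ 1 (mod 36). Since 1 ≡ 1 (mod 2) and 2 ∣ 36, we get t ≡ 1 (mod 2).

(→) This fails: t = 33 gives 33 ≡ 1 (mod 2) but 33 ≡ 6 (mod 9), so the conjunction on the right does not hold.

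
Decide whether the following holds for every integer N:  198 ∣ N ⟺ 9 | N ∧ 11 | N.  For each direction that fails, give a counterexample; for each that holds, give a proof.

Only the forward implication holds.

Forward direction. If 198 ∣ N, write N = 198q. Since 198 = 22·9, N = 9·(22q), so 9 ∣ N; and since 198 = 18·11, N = 11·(18q), so 11 ∣ N.

Converse. This fails: take N = 99. Both 9 ∣ 99 and 11 ∣ 99, yet 99 is not a multiple of 198 (since 99 = 0·198 + 99), so 198 ∤ 99.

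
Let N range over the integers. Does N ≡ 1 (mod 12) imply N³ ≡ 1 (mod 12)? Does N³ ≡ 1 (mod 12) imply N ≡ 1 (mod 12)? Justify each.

(⇒) Suppose N ≡ 1 (mod 12). Write N = 12j + 1. Then (12j + 1)³ = 1728j³ + 432j² + 36j + 1 = 12(144j³ + 36j² + 3j) + 1, so N³ ≡ 1 (mod 12).

(⇐) For the converse, argue contrapositively. If N ≢ 1 (mod 12), then N is congruent to one of 0, 2, 3, 4, 5, 6, 7, 8, 9, 10, 11 modulo 12, and these give N³ ≡ 0, 8, 3, 4, 5, 0, 7, 8, 9, 4, 11 respectively — never 1.

Both directions hold; the statement is true.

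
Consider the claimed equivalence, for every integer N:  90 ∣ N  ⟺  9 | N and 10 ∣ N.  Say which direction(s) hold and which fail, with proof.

Both directions hold; the statement is true.

(←) Suppose 9 ∣ N and 10 ∣ N. Any common multiple of 9 and 10 is a multiple of their lcm; here gcd(9, 10) = 1, so lcm(9, 10) = 9·10 = 90, so 90 ∣ N.

(→) If 90 ∣ N, write N = 90q. Since 90 = 10·9, N = 9·(10q), so 9 ∣ N; and since 90 = 9·10, N = 10·(9q), so 10 ∣ N.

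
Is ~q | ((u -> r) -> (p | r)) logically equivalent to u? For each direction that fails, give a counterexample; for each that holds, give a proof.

The forward direction fails; the converse holds.

[⇒] This fails. Under p = F, r = F, u = F, q = F, the left side is true but the right side is false.

[⇐] Assume the antecedent. If u is true, ~q | ((u -> r) -> (p | r)) reduces to true regardless of the other variables. If u is false, the antecedent cannot hold. Either way ~q | ((u -> r) -> (p | r)) holds.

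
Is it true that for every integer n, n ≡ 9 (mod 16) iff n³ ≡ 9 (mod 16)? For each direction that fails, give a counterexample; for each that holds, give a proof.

(⟹) Suppose n ≡ 9 (mod 16). Write n = 16j + 9. Then (16j + 9)³ = 4096j³ + 6912j² + 3888j + 729 = 16(256j³ + 432j² + 243j + 45) + 9, so n³ ≡ 9 (mod 16).

(⟸) Conversely, suppose n³ ≡ 9 (mod 16). The only residue r in {0, …, 15} with r³ ≡ 9 (mod 16) is r = 9, so n ≡ 9 (mod 16).

Both implications hold.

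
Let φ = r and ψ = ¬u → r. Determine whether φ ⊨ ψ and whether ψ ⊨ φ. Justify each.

Only the forward direction holds.

(⇒) Assume the antecedent. If r is true, ¬u → r reduces to true regardless of the other variables. If r is false, the antecedent cannot hold. Either way ¬u → r holds.

(⇐) This fails. Under r = F, u = T, the left side is false but the right side is true.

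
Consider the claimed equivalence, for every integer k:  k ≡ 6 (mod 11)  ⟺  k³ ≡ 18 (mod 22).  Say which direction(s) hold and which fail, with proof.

Not equivalent: only (⇐) holds.

[⇒] This fails: take k = 17. Then 17 ≡ 6 (mod 11), but 17³ = 4913 ≡ 7 (mod 22), not 18.

[⇐] Conversely, the residues r modulo 22 with r³ ≡ 18 (mod 22) are exactly {6}, and each is ≡ 6 (mod 11).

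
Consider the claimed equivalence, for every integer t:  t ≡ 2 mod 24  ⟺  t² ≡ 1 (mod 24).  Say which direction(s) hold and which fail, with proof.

Neither direction holds.

(⟹) This fails: take t = 2. Then 2 ≡ 2 (mod 24), but 2² = 4 ≡ 4 (mod 24), not 1.

(⟸) This fails: take t = 1. Then 1² = 1 ≡ 1 (mod 24), yet 1 ≡ 1 (mod 24), not 2.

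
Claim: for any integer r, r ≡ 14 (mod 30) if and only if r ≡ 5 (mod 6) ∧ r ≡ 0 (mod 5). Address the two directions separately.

Neither direction holds.

(⟹) This fails: r = 14 gives 14 ≡ 14 (mod 30) but 14 ≡ 2 (mod 6), so the conjunction on the right does not hold.

(⟸) This fails: r = 5 satisfies both congruences on the right (5 ≡ 5 mod 6 and 5 ≡ 0 mod 5) yet 5 ≡ 5 (mod 30), not 14.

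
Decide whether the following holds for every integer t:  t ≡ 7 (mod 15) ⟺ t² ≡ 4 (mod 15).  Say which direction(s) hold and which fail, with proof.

Only the forward direction holds.

Forward direction. Suppose t ≡ 7 (mod 15). Write t = 15j + 7. Then (15j + 7)² = 225j² + 210j + 49 = 15(15j² + 14j + 3) + 4, so t² ≡ 4 (mod 15).

Converse. This fails: take t = 2. Then 2² = 4 ≡ 4 (mod 15), yet 2 ≡ 2 (mod 15), not 7.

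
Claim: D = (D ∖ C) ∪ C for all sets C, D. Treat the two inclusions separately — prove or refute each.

(⊆) Let x ∈ D. Then either x ∈ D and x ∉ C; or x ∈ C ∩ D. In each case x ∈ (D ∖ C) ∪ C, so D ⊆ (D ∖ C) ∪ C.

(⊇) This inclusion fails. Take C = {1}, D = ∅; then 1 ∈ (D ∖ C) ∪ C but 1 ∉ D.

(⊆) holds; (⊇) fails.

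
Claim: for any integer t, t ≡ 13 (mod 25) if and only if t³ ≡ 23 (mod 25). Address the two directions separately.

Neither implication holds.

Forward direction. This fails: take t = 13. Then 13 ≡ 13 (mod 25), but 13³ = 2197 ≡ 22 (mod 25), not 23.

Converse. This fails: take t = 22. Then 22³ = 10648 ≡ 23 (mod 25), yet 22 ≡ 22 (mod 25), not 13.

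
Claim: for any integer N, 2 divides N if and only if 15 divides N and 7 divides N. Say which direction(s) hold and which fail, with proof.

Neither implication holds.

Forward direction. This fails: take N = 2. Certainly 2 ∣ 2, but 15 ∤ 2.

Converse. This fails: take N = 105. Both 15 ∣ 105 and 7 ∣ 105, yet 105 is not a multiple of 2 (since 105 = 52·2 + 1), so 2 ∤ 105.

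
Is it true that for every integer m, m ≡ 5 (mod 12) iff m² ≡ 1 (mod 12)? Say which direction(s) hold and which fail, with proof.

(←) This fails: take m = 1. Then 1² = 1 ≡ 1 (mod 12), yet 1 ≡ 1 (mod 12), not 5.

(→) Suppose m ≡ 5 (mod 12). Write m = 12j + 5. Then (12j + 5)² = 144j² + 120j + 25 = 12(12j² + 10j + 2) + 1, so m² ≡ 1 (mod 12).

The forward direction holds; the converse fails.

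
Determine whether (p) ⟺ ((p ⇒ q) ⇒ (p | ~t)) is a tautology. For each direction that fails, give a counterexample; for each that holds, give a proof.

(⇐) This fails. Under q = F, p = F, t = F, the left side is false but the right side is true.

(⇒) Assume the antecedent. If q is true, the antecedent forces (q = T, p = T, t = F) or (q = T, p = T, t = T), and (p ⇒ q) ⇒ (p | ~t) holds there. If q is false, the antecedent forces (q = F, p = T, t = F) or (q = F, p = T, t = T), and (p ⇒ q) ⇒ (p | ~t) holds there. Either way (p ⇒ q) ⇒ (p | ~t) holds.

The forward direction holds; the converse fails.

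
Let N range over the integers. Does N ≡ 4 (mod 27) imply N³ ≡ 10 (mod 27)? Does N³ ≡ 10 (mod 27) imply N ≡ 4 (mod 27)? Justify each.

The forward direction holds; the converse fails.

[⇐] This fails: take N = 13. Then 13³ = 2197 ≡ 10 (mod 27), yet 13 ≡ 13 (mod 27), not 4.

[⇒] Suppose N ≡ 4 (mod 27). Write N = 27j + 4. Then (27j + 4)³ = 19683j³ + 8748j² + 1296j + 64 = 27(729j³ + 324j² + 48j + 2) + 10, so N³ ≡ 10 (mod 27).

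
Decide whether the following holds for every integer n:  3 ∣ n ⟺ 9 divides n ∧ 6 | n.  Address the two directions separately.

Only the converse holds.

[⇒] This fails: take n = 3. Certainly 3 ∣ 3, but 9 ∤ 3.

[⇐] Suppose 9 ∣ n and 6 ∣ n. Any common multiple of 9 and 6 is a multiple of their lcm; here lcm(9, 6) = 9·6/gcd(9, 6) = 54/3 = 18, so 18 ∣ n. Since 3 ∣ 18, it follows that 3 ∣ n.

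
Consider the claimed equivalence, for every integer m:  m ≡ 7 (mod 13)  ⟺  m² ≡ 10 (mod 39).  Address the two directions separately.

(⇒) This fails: take m = 33. Then 33 ≡ 7 (mod 13), but 33² = 1089 ≡ 36 (mod 39), not 10.

(⇐) This fails: take m = 19. Then 19² = 361 ≡ 10 (mod 39), yet 19 ≡ 6 (mod 13), not 7.

(⇒) fails and (⇐) fails.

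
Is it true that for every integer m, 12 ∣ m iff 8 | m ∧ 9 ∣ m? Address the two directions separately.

(⇐) Suppose 8 ∣ m and 9 ∣ m. Any common multiple of 8 and 9 is a multiple of their lcm; here gcd(8, 9) = 1, so lcm(8, 9) = 8·9 = 72, so 72 ∣ m. Since 12 ∣ 72, it follows that 12 ∣ m.

(⇒) This fails: take m = 12. Certainly 12 ∣ 12, but 8 ∤ 12.

Not equivalent: only (⇐) holds.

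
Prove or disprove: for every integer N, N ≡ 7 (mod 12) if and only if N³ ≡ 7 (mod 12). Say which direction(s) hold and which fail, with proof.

Equivalent; both directions hold.

Forward direction. Suppose N ≡ 7 (mod 12). Write N = 12j + 7. Then (12j + 7)³ = 1728j³ + 3024j² + 1764j + 343 = 12(144j³ + 252j² + 147j + 28) + 7, so N³ ≡ 7 (mod 12).

Converse. Suppose N³ ≡ 7 (mod 12). The only residue r in {0, …, 11} with r³ ≡ 7 (mod 12) is r = 7, so N ≡ 7 (mod 12).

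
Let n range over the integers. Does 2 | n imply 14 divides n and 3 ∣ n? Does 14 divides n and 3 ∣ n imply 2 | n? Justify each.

(→) This fails: take n = 2. Certainly 2 ∣ 2, but 14 ∤ 2.

(←) Suppose 14 ∣ n and 3 ∣ n. Any common multiple of 14 and 3 is a multiple of their lcm; here gcd(14, 3) = 1, so lcm(14, 3) = 14·3 = 42, so 42 ∣ n. Since 2 ∣ 42, it follows that 2 ∣ n.

Only the reverse direction holds.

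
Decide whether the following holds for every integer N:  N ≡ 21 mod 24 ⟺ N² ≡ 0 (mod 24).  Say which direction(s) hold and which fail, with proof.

(→) This fails: take N = 21. Then 21 ≡ 21 (mod 24), but 21² = 441 ≡ 9 (mod 24), not 0.

(←) This fails: take N = 0. Then 0² = 0 ≡ 0 (mod 24), yet 0 ≡ 0 (mod 24), not 21.

Neither direction holds.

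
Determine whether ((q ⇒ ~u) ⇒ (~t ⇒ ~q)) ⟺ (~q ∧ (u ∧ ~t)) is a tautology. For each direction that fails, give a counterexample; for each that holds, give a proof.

Only the reverse direction holds.

(→) This fails. Under q = F, u = F, t = F, the left side is true but the right side is false.

(←) Assume the antecedent. If q is true, the antecedent cannot hold. If q is false, (q ⇒ ~u) ⇒ (~t ⇒ ~q) reduces to true regardless of the other variables. Either way (q ⇒ ~u) ⇒ (~t ⇒ ~q) holds.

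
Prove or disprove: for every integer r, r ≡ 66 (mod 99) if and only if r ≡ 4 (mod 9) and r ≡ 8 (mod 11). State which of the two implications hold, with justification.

Neither direction holds.

(⇒) This fails: r = 66 gives 66 ≡ 66 (mod 99) but 66 ≡ 3 (mod 9), so the conjunction on the right does not hold.

(⇐) This fails: r = 85 satisfies both congruences on the right (85 ≡ 4 mod 9 and 85 ≡ 8 mod 11) yet 85 ≡ 85 (mod 99), not 66.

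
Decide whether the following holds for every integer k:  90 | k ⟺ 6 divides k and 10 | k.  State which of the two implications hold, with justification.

Only the forward direction holds.

Forward direction. If 90 ∣ k, write k = 90q. Since 90 = 15·6, k = 6·(15q), so 6 ∣ k; and since 90 = 9·10, k = 10·(9q), so 10 ∣ k.

Converse. This fails: take k = 30. Both 6 ∣ 30 and 10 ∣ 30, yet 30 is not a multiple of 90 (since 30 = 0·90 + 30), so 90 ∤ 30.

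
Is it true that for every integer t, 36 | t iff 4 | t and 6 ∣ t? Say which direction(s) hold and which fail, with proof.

[⇒] If 36 ∣ t, write t = 36q. Since 36 = 9·4, t = 4·(9q), so 4 ∣ t; and since 36 = 6·6, t = 6·(6q), so 6 ∣ t.

[⇐] This fails: take t = 12. Both 4 ∣ 12 and 6 ∣ 12, yet 12 is not a multiple of 36 (since 12 = 0·36 + 12), so 36 ∤ 12.

The forward direction holds; the converse fails.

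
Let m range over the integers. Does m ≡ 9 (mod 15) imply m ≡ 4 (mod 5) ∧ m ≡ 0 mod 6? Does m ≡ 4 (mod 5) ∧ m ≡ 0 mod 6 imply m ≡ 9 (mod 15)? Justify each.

(⇐) If m ≡ 4 (mod 5) and m ≡ 0 (mod 6), then by the Chinese remainder theorem m ≡ 24 (mod 30). Since 24 ≡ 9 (mod 15) and 15 ∣ 30, we get m ≡ 9 (mod 15).

(⇒) This fails: m = 9 gives 9 ≡ 9 (mod 15) but 9 ≡ 3 (mod 6), so the conjunction on the right does not hold.

(⇒) fails; (⇐) holds.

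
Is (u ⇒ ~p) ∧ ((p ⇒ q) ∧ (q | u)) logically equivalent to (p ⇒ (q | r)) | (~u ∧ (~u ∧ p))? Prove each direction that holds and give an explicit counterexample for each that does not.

Only the forward direction holds.

[⇒] Assume the antecedent. If p is true, the antecedent forces (u = F, p = T, q = T, r = F) or (u = F, p = T, q = T, r = T), and the consequent holds there. If p is false, the consequent reduces to true regardless of the other variables. Either way the consequent holds.

[⇐] This fails. Under u = F, p = F, q = F, r = F, the left side is false but the right side is true.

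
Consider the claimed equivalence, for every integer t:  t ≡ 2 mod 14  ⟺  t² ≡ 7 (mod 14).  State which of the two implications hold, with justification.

(→) This fails: take t = 2. Then 2 ≡ 2 (mod 14), but 2² = 4 ≡ 4 (mod 14), not 7.

(←) This fails: take t = 7. Then 7² = 49 ≡ 7 (mod 14), yet 7 ≡ 7 (mod 14), not 2.

Neither implication holds.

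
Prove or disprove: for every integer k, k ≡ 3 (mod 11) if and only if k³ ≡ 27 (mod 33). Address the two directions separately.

(→) This fails: take k = 14. Then 14 ≡ 3 (mod 11), but 14³ = 2744 ≡ 5 (mod 33), not 27.

(←) Conversely, the residues r modulo 33 with r³ ≡ 27 (mod 33) are exactly {3}, and each is ≡ 3 (mod 11).

The forward direction fails; the converse holds.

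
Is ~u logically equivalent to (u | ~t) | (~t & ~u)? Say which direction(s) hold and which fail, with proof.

Both directions fail.

(⇒) This fails. Under u = F, t = T, the left side is true but the right side is false.

(⇐) This fails. Under u = T, t = F, the left side is false but the right side is true.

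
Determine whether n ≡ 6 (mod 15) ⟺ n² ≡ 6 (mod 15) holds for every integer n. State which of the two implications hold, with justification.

The forward direction holds; the converse fails.

(→) Suppose n ≡ 6 (mod 15). Write n = 15j + 6. Then (15j + 6)² = 225j² + 180j + 36 = 15(15j² + 12j + 2) + 6, so n² ≡ 6 (mod 15).

(←) This fails: take n = 9. Then 9² = 81 ≡ 6 (mod 15), yet 9 ≡ 9 (mod 15), not 6.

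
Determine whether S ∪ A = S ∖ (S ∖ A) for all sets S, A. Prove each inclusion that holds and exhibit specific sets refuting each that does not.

(⊇) Let x ∈ S ∖ (S ∖ A). Then x ∈ S ∩ A, from which x ∈ S ∪ A.

(⊆) This inclusion fails. Take S = {1}, A = ∅; then 1 ∈ S ∪ A but 1 ∉ S ∖ (S ∖ A).

Only the reverse inclusion holds.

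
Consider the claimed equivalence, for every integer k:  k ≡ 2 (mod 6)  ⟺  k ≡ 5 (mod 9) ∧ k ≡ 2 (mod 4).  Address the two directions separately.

(⇒) This fails: k = 32 gives 32 ≡ 2 (mod 6) but 32 ≡ 0 (mod 4), so the conjunction on the right does not hold.

(⇐) Conversely, if k ≡ 5 (mod 9) and k ≡ 2 (mod 4), then by the Chinese remainder theorem k ≡ 14 (mod 36). Since 14 ≡ 2 (mod 6) and 6 ∣ 36, we get k ≡ 2 (mod 6).

The forward direction fails; the converse holds.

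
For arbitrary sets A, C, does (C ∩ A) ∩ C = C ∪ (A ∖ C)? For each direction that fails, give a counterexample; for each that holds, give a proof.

The sets are not equal: only the forward inclusion holds.

Forward inclusion. Let x ∈ (C ∩ A) ∩ C. Then x ∈ A ∩ C, from which x ∈ C ∪ (A ∖ C).

Reverse inclusion. This inclusion fails. Take A = {1}, C = ∅; then 1 ∈ C ∪ (A ∖ C) but 1 ∉ (C ∩ A) ∩ C.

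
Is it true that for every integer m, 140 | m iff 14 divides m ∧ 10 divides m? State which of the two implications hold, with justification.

[⇒] If 140 ∣ m, write m = 140q. Since 140 = 10·14, m = 14·(10q), so 14 ∣ m; and since 140 = 14·10, m = 10·(14q), so 10 ∣ m.

[⇐] This fails: take m = 70. Both 14 ∣ 70 and 10 ∣ 70, yet 70 is not a multiple of 140 (since 70 = 0·140 + 70), so 140 ∤ 70.

(⇒) holds; (⇐) fails.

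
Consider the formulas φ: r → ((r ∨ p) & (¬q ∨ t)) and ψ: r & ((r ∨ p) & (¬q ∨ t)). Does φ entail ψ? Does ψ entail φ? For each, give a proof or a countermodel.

Only the converse holds.

[⇒] This fails. Under q = F, p = F, r = F, t = F, the left side is true but the right side is false.

[⇐] Assume the antecedent. If q is true, the antecedent forces (q = T, p = F, r = T, t = T) or (q = T, p = T, r = T, t = T), and r → ((r ∨ p) & (¬q ∨ t)) holds there. If q is false, r → ((r ∨ p) & (¬q ∨ t)) reduces to true regardless of the other variables. Either way r → ((r ∨ p) & (¬q ∨ t)) holds.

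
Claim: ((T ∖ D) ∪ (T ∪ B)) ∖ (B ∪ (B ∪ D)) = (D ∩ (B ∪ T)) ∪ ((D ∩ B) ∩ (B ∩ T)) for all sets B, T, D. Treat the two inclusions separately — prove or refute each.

Both inclusions fail.

(⟹) This inclusion fails. Take B = ∅, T = {1}, D = ∅; then 1 ∈ ((T ∖ D) ∪ (T ∪ B)) ∖ (B ∪ (B ∪ D)) but 1 ∉ (D ∩ (B ∪ T)) ∪ ((D ∩ B) ∩ (B ∩ T)).

(⟸) This inclusion fails. Take B = {1}, T = ∅, D = {1}; then 1 ∈ (D ∩ (B ∪ T)) ∪ ((D ∩ B) ∩ (B ∩ T)) but 1 ∉ ((T ∖ D) ∪ (T ∪ B)) ∖ (B ∪ (B ∪ D)).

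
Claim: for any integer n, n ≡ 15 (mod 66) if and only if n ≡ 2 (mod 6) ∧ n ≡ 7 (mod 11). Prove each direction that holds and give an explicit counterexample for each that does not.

(⟹) This fails: n = 15 gives 15 ≡ 15 (mod 66) but 15 ≡ 3 (mod 6), so the conjunction on the right does not hold.

(⟸) This fails: n = 62 satisfies both congruences on the right (62 ≡ 2 mod 6 and 62 ≡ 7 mod 11) yet 62 ≡ 62 (mod 66), not 15.

Neither direction holds.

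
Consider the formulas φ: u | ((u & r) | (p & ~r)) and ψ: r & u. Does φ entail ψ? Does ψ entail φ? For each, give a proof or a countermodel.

[⇒] This fails. Under p = T, u = F, r = F, the left side is true but the right side is false.

[⇐] Assume the antecedent. If p is true, the antecedent forces (p = T, u = T, r = T), and u | ((u & r) | (p & ~r)) holds there. If p is false, the antecedent forces (p = F, u = T, r = T), and u | ((u & r) | (p & ~r)) holds there. Either way u | ((u & r) | (p & ~r)) holds.

Only the reverse direction holds.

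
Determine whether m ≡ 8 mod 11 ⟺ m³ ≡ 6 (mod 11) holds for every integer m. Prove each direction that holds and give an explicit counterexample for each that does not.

The biconditional holds.

Forward direction. Suppose m ≡ 8 mod 11. Write m = 11j + 8. Then (11j + 8)³ = 1331j³ + 2904j² + 2112j + 512 = 11(121j³ + 264j² + 192j + 46) + 6, so m³ ≡ 6 (mod 11).

Converse. Suppose m³ ≡ 6 (mod 11). The only residue r in {0, …, 10} with r³ ≡ 6 (mod 11) is r = 8, so m ≡ 8 (mod 11).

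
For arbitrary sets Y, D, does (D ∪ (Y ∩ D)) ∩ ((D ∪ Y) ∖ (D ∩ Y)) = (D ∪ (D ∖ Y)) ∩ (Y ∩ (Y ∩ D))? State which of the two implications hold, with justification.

Forward inclusion. This inclusion fails. Take Y = ∅, D = {1}; then 1 ∈ (D ∪ (Y ∩ D)) ∩ ((D ∪ Y) ∖ (D ∩ Y)) but 1 ∉ (D ∪ (D ∖ Y)) ∩ (Y ∩ (Y ∩ D)).

Reverse inclusion. This inclusion fails. Take Y = {1}, D = {1}; then 1 ∈ (D ∪ (D ∖ Y)) ∩ (Y ∩ (Y ∩ D)) but 1 ∉ (D ∪ (Y ∩ D)) ∩ ((D ∪ Y) ∖ (D ∩ Y)).

(⊆) fails and (⊇) fails.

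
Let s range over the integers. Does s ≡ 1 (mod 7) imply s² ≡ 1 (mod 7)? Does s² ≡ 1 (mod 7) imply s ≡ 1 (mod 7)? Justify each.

(→) Suppose s ≡ 1 (mod 7). Write s = 7j + 1. Then (7j + 1)² = 49j² + 14j + 1 = 7(7j² + 2j) + 1, so s² ≡ 1 (mod 7).

(←) This fails: take s = 6. Then 6² = 36 ≡ 1 (mod 7), yet 6 ≡ 6 (mod 7), not 1.

(⇒) holds; (⇐) fails.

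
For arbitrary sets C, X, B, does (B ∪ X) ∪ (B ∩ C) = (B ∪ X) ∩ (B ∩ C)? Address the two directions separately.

Forward inclusion. This inclusion fails. Take C = ∅, X = {1}, B = ∅; then 1 ∈ (B ∪ X) ∪ (B ∩ C) but 1 ∉ (B ∪ X) ∩ (B ∩ C).

Reverse inclusion. Let x ∈ (B ∪ X) ∩ (B ∩ C). Then either x ∈ C ∩ B and x ∉ X; or x ∈ C ∩ X ∩ B. In each case x ∈ (B ∪ X) ∪ (B ∩ C), so (B ∪ X) ∩ (B ∩ C) ⊆ (B ∪ X) ∪ (B ∩ C).

The sets are not equal: only the reverse inclusion holds.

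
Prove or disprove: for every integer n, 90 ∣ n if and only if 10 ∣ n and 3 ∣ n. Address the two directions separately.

(⇒) If 90 ∣ n, write n = 90q. Since 90 = 9·10, n = 10·(9q), so 10 ∣ n; and since 90 = 30·3, n = 3·(30q), so 3 ∣ n.

(⇐) This fails: take n = 30. Both 10 ∣ 30 and 3 ∣ 30, yet 30 is not a multiple of 90 (since 30 = 0·90 + 30), so 90 ∤ 30.

Not equivalent: only (⇒) holds.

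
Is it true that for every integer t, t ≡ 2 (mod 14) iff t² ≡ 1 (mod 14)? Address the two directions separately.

[⇒] This fails: take t = 2. Then 2 ≡ 2 (mod 14), but 2² = 4 ≡ 4 (mod 14), not 1.

[⇐] This fails: take t = 1. Then 1² = 1 ≡ 1 (mod 14), yet 1 ≡ 1 (mod 14), not 2.

Both directions fail.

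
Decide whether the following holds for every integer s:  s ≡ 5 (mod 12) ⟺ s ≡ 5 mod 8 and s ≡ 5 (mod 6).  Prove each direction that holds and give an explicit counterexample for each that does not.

[⇒] This fails: s = 17 gives 17 ≡ 5 (mod 12) but 17 ≡ 1 (mod 8), so the conjunction on the right does not hold.

[⇐] Conversely, if s ≡ 5 (mod 8) and s ≡ 5 (mod 6), then by the Chinese remainder theorem s ≡ 5 (mod 24). Since 5 ≡ 5 (mod 12) and 12 ∣ 24, we get s ≡ 5 (mod 12).

(⇒) fails; (⇐) holds.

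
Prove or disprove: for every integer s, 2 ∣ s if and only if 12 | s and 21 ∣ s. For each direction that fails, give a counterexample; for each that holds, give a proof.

(→) This fails: take s = 2. Certainly 2 ∣ 2, but 12 ∤ 2.

(←) Suppose 12 ∣ s and 21 ∣ s. Any common multiple of 12 and 21 is a multiple of their lcm; here lcm(12, 21) = 12·21/gcd(12, 21) = 252/3 = 84, so 84 ∣ s. Since 2 ∣ 84, it follows that 2 ∣ s.

(⇒) fails; (⇐) holds.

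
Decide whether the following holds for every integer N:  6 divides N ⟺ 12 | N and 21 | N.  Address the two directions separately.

[⇒] This fails: take N = 6. Certainly 6 ∣ 6, but 12 ∤ 6.

[⇐] Suppose 12 ∣ N and 21 ∣ N. Any common multiple of 12 and 21 is a multiple of their lcm; here lcm(12, 21) = 12·21/gcd(12, 21) = 252/3 = 84, so 84 ∣ N. Since 6 ∣ 84, it follows that 6 ∣ N.

Only the converse holds.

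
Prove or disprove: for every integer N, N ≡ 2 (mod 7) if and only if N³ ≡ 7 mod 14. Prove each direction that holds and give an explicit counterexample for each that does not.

Neither direction holds.

Forward direction. This fails: take N = 2. Then 2 ≡ 2 (mod 7), but 2³ = 8 ≡ 8 (mod 14), not 7.

Converse. This fails: take N = 7. Then 7³ = 343 ≡ 7 (mod 14), yet 7 ≡ 0 (mod 7), not 2.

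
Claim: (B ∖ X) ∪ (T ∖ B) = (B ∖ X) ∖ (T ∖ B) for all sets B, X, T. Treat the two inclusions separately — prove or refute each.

(⊆) This inclusion fails. Take B = ∅, X = ∅, T = {1}; then 1 ∈ (B ∖ X) ∪ (T ∖ B) but 1 ∉ (B ∖ X) ∖ (T ∖ B).

(⊇) Let x ∈ (B ∖ X) ∖ (T ∖ B). Then either x ∈ B and x ∉ X, T; or x ∈ B ∩ T and x ∉ X. In each case x ∈ (B ∖ X) ∪ (T ∖ B), so (B ∖ X) ∖ (T ∖ B) ⊆ (B ∖ X) ∪ (T ∖ B).

Only the reverse inclusion holds.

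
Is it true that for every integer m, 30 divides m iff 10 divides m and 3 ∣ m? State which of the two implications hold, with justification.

Converse. Suppose 10 ∣ m and 3 ∣ m. Any common multiple of 10 and 3 is a multiple of their lcm; here gcd(10, 3) = 1, so lcm(10, 3) = 10·3 = 30, so 30 ∣ m.

Forward direction. If 30 ∣ m, write m = 30q. Since 30 = 3·10, m = 10·(3q), so 10 ∣ m; and since 30 = 10·3, m = 3·(10q), so 3 ∣ m.

Equivalent; both directions hold.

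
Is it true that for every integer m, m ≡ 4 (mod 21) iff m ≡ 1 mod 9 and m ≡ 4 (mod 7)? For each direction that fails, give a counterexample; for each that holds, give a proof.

Only the converse holds.

[⇒] This fails: m = 25 gives 25 ≡ 4 (mod 21) but 25 ≡ 7 (mod 9), so the conjunction on the right does not hold.

[⇐] Conversely, if m ≡ 1 (mod 9) and m ≡ 4 (mod 7), then by the Chinese remainder theorem m ≡ 46 (mod 63). Since 46 ≡ 4 (mod 21) and 21 ∣ 63, we get m ≡ 4 (mod 21).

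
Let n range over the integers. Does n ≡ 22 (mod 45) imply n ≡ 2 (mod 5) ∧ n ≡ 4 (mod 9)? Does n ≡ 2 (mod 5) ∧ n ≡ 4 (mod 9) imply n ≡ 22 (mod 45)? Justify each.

Both implications hold.

(⇐) If n ≡ 2 (mod 5) and n ≡ 4 (mod 9), then by the Chinese remainder theorem n ≡ 22 (mod 45). This is exactly n ≡ 22 (mod 45).

(⇒) Suppose n ≡ 22 (mod 45); write n = 45j + 22. Since 5 ∣ 45, reducing mod 5 gives n ≡ 22 ≡ 2 (mod 5); since 9 ∣ 45, reducing mod 9 gives n ≡ 22 ≡ 4 (mod 9).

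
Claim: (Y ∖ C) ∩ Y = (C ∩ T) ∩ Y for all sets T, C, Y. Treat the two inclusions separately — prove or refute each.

(⟹) This inclusion fails. Take T = ∅, C = ∅, Y = {1}; then 1 ∈ (Y ∖ C) ∩ Y but 1 ∉ (C ∩ T) ∩ Y.

(⟸) This inclusion fails. Take T = {1}, C = {1}, Y = {1}; then 1 ∈ (C ∩ T) ∩ Y but 1 ∉ (Y ∖ C) ∩ Y.

(⊆) fails and (⊇) fails.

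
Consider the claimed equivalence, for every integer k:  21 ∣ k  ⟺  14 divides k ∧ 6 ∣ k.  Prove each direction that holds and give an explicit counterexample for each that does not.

(→) This fails: take k = 21. Certainly 21 ∣ 21, but 14 ∤ 21.

(←) Suppose 14 ∣ k and 6 ∣ k. Any common multiple of 14 and 6 is a multiple of their lcm; here lcm(14, 6) = 14·6/gcd(14, 6) = 84/2 = 42, so 42 ∣ k. Since 21 ∣ 42, it follows that 21 ∣ k.

The forward direction fails; the converse holds.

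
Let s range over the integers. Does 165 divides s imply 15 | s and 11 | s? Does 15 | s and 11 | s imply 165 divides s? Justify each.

(⇒) If 165 ∣ s, write s = 165q. Since 165 = 11·15, s = 15·(11q), so 15 ∣ s; and since 165 = 15·11, s = 11·(15q), so 11 ∣ s.

(⇐) Suppose 15 ∣ s and 11 ∣ s. Any common multiple of 15 and 11 is a multiple of their lcm; here gcd(15, 11) = 1, so lcm(15, 11) = 15·11 = 165, so 165 ∣ s.

Both directions hold; the statement is true.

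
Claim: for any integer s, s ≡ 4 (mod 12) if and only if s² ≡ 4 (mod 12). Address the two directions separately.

[⇒] Suppose s ≡ 4 (mod 12). Write s = 12j + 4. Then (12j + 4)² = 144j² + 96j + 16 = 12(12j² + 8j + 1) + 4, so s² ≡ 4 (mod 12).

[⇐] This fails: take s = 2. Then 2² = 4 ≡ 4 (mod 12), yet 2 ≡ 2 (mod 12), not 4.

Only the forward implication holds.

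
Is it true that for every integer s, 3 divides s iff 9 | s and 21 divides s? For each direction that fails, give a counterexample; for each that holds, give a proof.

(⟹) This fails: take s = 3. Certainly 3 ∣ 3, but 9 ∤ 3.

(⟸) Suppose 9 ∣ s and 21 ∣ s. Any common multiple of 9 and 21 is a multiple of their lcm; here lcm(9, 21) = 9·21/gcd(9, 21) = 189/3 = 63, so 63 ∣ s. Since 3 ∣ 63, it follows that 3 ∣ s.

(⇒) fails; (⇐) holds.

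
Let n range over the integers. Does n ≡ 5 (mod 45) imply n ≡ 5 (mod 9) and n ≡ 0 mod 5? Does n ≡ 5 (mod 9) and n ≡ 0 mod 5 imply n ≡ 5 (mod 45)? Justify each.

[⇐] If n ≡ 5 (mod 9) and n ≡ 0 (mod 5), then by the Chinese remainder theorem n ≡ 5 (mod 45). This is exactly n ≡ 5 (mod 45).

[⇒] Suppose n ≡ 5 (mod 45); write n = 45j + 5. Since 9 ∣ 45, reducing mod 9 gives n ≡ 5 (mod 9); since 5 ∣ 45, reducing mod 5 gives n ≡ 5 ≡ 0 (mod 5).

Both directions hold; the statement is true.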